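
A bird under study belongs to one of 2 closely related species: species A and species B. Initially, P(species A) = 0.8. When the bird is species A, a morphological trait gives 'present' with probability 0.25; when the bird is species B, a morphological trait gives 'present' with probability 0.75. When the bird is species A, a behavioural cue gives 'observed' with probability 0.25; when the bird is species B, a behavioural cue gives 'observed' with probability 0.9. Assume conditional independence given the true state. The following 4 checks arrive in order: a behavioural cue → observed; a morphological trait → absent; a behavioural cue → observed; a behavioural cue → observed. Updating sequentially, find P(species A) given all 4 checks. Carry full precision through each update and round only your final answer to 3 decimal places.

After a behavioural cue='observed': P(species A) = 0.25·0.8000 / (0.25·0.8000 + 0.9·0.2000) ≈ 0.5263
After a morphological trait='absent': P(species A) = 0.75·0.5263 / (0.75·0.5263 + 0.25·0.4737) ≈ 0.7692
After a behavioural cue='observed': P(species A) = 0.25·0.7692 / (0.25·0.7692 + 0.9·0.2308) ≈ 0.4808
After a behavioural cue='observed': P(species A) = 0.25·0.4808 / (0.25·0.4808 + 0.9·0.5192) ≈ 0.2046

0.205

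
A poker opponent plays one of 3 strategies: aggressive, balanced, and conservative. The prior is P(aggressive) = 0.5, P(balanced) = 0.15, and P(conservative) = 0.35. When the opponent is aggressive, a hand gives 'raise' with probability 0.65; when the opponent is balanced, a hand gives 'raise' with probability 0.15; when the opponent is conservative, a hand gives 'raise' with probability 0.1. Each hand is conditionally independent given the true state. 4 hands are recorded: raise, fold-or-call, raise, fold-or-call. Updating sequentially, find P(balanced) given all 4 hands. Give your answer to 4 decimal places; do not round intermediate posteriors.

After 'raise': normaliser = 0.65·0.5000 + 0.15·0.1500 + 0.1·0.3500; P(aggressive) ≈ 0.8497, P(balanced) ≈ 0.0588, P(conservative) ≈ 0.0915
After 'fold-or-call': normaliser = 0.35·0.8497 + 0.85·0.0588 + 0.9·0.0915; P(aggressive) ≈ 0.6920, P(balanced) ≈ 0.1163, P(conservative) ≈ 0.1916
After 'raise': normaliser = 0.65·0.6920 + 0.15·0.1163 + 0.1·0.1916; P(aggressive) ≈ 0.9247, P(balanced) ≈ 0.0359, P(conservative) ≈ 0.0394
After 'fold-or-call': normaliser = 0.35·0.9247 + 0.85·0.0359 + 0.9·0.0394; P(aggressive) ≈ 0.8307, P(balanced) ≈ 0.0783, P(conservative) ≈ 0.0910

0.0783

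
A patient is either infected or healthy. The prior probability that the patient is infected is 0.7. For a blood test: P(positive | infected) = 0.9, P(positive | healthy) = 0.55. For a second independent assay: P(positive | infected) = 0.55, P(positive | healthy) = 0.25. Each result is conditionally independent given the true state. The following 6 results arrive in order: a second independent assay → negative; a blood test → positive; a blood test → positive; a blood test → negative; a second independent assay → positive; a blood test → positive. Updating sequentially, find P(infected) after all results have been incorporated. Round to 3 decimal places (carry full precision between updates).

0.750

Apply Bayes' rule sequentially, carrying P(infected) forward.
After a second independent assay='negative': P(infected) = 0.45·0.7000 / (0.45·0.7000 + 0.75·0.3000) ≈ 0.5833
After a blood test='positive': P(infected) = 0.9·0.5833 / (0.9·0.5833 + 0.55·0.4167) ≈ 0.6961
After a blood test='positive': P(infected) = 0.9·0.6961 / (0.9·0.6961 + 0.55·0.3039) ≈ 0.7894
After a blood test='negative': P(infected) = 0.1·0.7894 / (0.1·0.7894 + 0.45·0.2106) ≈ 0.4545
After a second independent assay='positive': P(infected) = 0.55·0.4545 / (0.55·0.4545 + 0.25·0.5455) ≈ 0.6470
After a blood test='positive': P(infected) = 0.9·0.6470 / (0.9·0.6470 + 0.55·0.3530) ≈ 0.7499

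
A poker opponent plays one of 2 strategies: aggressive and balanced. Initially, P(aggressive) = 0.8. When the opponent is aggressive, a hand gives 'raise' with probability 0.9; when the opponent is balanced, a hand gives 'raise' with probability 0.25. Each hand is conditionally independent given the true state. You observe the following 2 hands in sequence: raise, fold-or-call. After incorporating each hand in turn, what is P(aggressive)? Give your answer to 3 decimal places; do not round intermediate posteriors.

0.658

After 'raise': P(aggressive) = 0.9·0.8000 / (0.9·0.8000 + 0.25·0.2000) ≈ 0.9351
After 'fold-or-call': P(aggressive) = 0.1·0.9351 / (0.1·0.9351 + 0.75·0.0649) ≈ 0.6575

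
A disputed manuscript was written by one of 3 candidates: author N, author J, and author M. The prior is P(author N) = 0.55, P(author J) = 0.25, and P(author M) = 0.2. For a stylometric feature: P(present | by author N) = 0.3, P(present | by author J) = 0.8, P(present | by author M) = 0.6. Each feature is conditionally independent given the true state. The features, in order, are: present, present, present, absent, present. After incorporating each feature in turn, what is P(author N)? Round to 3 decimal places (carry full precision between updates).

0.092

Each posterior becomes the prior for the next update.
After 'present': normaliser = 0.3·0.5500 + 0.8·0.2500 + 0.6·0.2000; P(author N) ≈ 0.3402, P(author J) ≈ 0.4124, P(author M) ≈ 0.2474
After 'present': normaliser = 0.3·0.3402 + 0.8·0.4124 + 0.6·0.2474; P(author N) ≈ 0.1758, P(author J) ≈ 0.5684, P(author M) ≈ 0.2558
After 'present': normaliser = 0.3·0.1758 + 0.8·0.5684 + 0.6·0.2558; P(author N) ≈ 0.0798, P(author J) ≈ 0.6880, P(author M) ≈ 0.2322
After 'absent': normaliser = 0.7·0.0798 + 0.2·0.6880 + 0.4·0.2322; P(author N) ≈ 0.1951, P(author J) ≈ 0.4805, P(author M) ≈ 0.3244
After 'present': normaliser = 0.3·0.1951 + 0.8·0.4805 + 0.6·0.3244; P(author N) ≈ 0.0918, P(author J) ≈ 0.6029, P(author M) ≈ 0.3052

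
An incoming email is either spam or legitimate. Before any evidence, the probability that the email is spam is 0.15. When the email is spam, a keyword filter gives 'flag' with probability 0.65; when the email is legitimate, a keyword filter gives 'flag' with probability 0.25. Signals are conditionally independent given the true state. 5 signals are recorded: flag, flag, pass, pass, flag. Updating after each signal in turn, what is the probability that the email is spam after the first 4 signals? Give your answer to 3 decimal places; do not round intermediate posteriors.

0.206

Each posterior becomes the prior for the next update.
After 'flag': P(spam) = 0.65·0.1500 / (0.65·0.1500 + 0.25·0.8500) ≈ 0.3145
After 'flag': P(spam) = 0.65·0.3145 / (0.65·0.3145 + 0.25·0.6855) ≈ 0.5440
After 'pass': P(spam) = 0.35·0.5440 / (0.35·0.5440 + 0.75·0.4560) ≈ 0.3576
After 'pass': P(spam) = 0.35·0.3576 / (0.35·0.3576 + 0.75·0.6424) ≈ 0.2062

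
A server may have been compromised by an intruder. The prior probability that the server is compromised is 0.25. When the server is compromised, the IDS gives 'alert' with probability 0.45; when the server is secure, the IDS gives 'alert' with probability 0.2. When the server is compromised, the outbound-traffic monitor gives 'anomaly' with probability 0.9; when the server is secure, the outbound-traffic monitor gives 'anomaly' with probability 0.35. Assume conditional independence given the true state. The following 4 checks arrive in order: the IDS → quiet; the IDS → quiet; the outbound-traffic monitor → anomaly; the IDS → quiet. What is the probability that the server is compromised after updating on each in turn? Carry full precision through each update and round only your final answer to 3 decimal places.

Each posterior becomes the prior for the next update.
After the IDS='quiet': P(compromised) = 0.55·0.2500 / (0.55·0.2500 + 0.8·0.7500) ≈ 0.1864
After the IDS='quiet': P(compromised) = 0.55·0.1864 / (0.55·0.1864 + 0.8·0.8136) ≈ 0.1361
After the outbound-traffic monitor='anomaly': P(compromised) = 0.9·0.1361 / (0.9·0.1361 + 0.35·0.8639) ≈ 0.2883
After the IDS='quiet': P(compromised) = 0.55·0.2883 / (0.55·0.2883 + 0.8·0.7117) ≈ 0.2179

0.218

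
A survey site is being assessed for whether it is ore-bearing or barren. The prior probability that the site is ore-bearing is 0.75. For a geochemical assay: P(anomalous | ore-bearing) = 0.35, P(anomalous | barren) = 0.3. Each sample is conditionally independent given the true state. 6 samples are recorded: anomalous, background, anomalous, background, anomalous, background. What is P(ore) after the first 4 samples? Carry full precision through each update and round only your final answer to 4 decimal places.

0.7788

After 'anomalous': P(ore) = 0.35·0.7500 / (0.35·0.7500 + 0.3·0.2500) ≈ 0.7778
After 'background': P(ore) = 0.65·0.7778 / (0.65·0.7778 + 0.7·0.2222) ≈ 0.7647
After 'anomalous': P(ore) = 0.35·0.7647 / (0.35·0.7647 + 0.3·0.2353) ≈ 0.7913
After 'background': P(ore) = 0.65·0.7913 / (0.65·0.7913 + 0.7·0.2087) ≈ 0.7788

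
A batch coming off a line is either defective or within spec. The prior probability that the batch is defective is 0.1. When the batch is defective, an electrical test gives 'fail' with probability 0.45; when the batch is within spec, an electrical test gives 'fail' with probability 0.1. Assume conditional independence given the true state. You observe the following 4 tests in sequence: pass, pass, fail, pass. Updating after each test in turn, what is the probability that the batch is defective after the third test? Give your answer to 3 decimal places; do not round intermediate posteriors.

0.157

After 'pass': P(defective) = 0.55·0.1000 / (0.55·0.1000 + 0.9·0.9000) ≈ 0.0636
After 'pass': P(defective) = 0.55·0.0636 / (0.55·0.0636 + 0.9·0.9364) ≈ 0.0398
After 'fail': P(defective) = 0.45·0.0398 / (0.45·0.0398 + 0.1·0.9602) ≈ 0.1573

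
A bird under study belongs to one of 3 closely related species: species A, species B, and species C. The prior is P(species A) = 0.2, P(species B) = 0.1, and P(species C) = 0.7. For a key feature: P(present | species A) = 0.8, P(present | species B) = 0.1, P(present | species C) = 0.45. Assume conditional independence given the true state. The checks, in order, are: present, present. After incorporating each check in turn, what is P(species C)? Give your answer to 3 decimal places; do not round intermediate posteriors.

0.524

After 'present': normaliser = 0.8·0.2000 + 0.1·0.1000 + 0.45·0.7000; P(species A) ≈ 0.3299, P(species B) ≈ 0.0206, P(species C) ≈ 0.6495
After 'present': normaliser = 0.8·0.3299 + 0.1·0.0206 + 0.45·0.6495; P(species A) ≈ 0.4728, P(species B) ≈ 0.0037, P(species C) ≈ 0.5235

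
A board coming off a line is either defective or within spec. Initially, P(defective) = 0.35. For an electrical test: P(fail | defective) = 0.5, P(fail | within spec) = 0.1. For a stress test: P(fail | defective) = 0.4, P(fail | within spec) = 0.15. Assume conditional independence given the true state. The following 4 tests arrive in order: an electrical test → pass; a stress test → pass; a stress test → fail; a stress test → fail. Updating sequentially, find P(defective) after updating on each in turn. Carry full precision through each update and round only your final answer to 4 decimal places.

After an electrical test='pass': P(defective) = 0.5·0.3500 / (0.5·0.3500 + 0.9·0.6500) ≈ 0.2303
After a stress test='pass': P(defective) = 0.6·0.2303 / (0.6·0.2303 + 0.85·0.7697) ≈ 0.1743
After a stress test='fail': P(defective) = 0.4·0.1743 / (0.4·0.1743 + 0.15·0.8257) ≈ 0.3602
After a stress test='fail': P(defective) = 0.4·0.3602 / (0.4·0.3602 + 0.15·0.6398) ≈ 0.6003

0.6003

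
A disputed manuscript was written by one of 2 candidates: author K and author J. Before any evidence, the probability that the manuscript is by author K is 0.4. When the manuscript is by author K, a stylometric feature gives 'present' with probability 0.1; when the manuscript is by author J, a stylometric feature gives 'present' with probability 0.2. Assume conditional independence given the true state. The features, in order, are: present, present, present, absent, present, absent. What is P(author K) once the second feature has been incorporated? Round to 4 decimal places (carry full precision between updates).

After 'present': P(author K) = 0.1·0.4000 / (0.1·0.4000 + 0.2·0.6000) ≈ 0.2500
After 'present': P(author K) = 0.1·0.2500 / (0.1·0.2500 + 0.2·0.7500) ≈ 0.1429

0.1429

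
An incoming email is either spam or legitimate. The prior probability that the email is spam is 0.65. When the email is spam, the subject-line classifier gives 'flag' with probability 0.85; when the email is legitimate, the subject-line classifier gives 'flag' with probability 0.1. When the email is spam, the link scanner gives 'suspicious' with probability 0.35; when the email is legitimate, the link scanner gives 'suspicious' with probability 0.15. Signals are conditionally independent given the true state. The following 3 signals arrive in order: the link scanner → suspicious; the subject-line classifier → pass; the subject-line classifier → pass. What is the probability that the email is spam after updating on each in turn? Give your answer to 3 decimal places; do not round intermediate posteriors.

After the link scanner='suspicious': P(spam) = 0.35·0.6500 / (0.35·0.6500 + 0.15·0.3500) ≈ 0.8125
After the subject-line classifier='pass': P(spam) = 0.15·0.8125 / (0.15·0.8125 + 0.9·0.1875) ≈ 0.4194
After the subject-line classifier='pass': P(spam) = 0.15·0.4194 / (0.15·0.4194 + 0.9·0.5806) ≈ 0.1074

0.107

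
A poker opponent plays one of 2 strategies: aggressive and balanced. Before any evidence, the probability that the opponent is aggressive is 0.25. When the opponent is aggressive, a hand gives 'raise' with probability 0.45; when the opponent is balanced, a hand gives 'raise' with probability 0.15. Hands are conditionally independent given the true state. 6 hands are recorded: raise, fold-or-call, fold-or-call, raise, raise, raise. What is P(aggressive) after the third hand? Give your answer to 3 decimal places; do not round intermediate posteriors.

Apply Bayes' rule sequentially, carrying P(aggressive) forward.
After 'raise': P(aggressive) = 0.45·0.2500 / (0.45·0.2500 + 0.15·0.7500) ≈ 0.5000
After 'fold-or-call': P(aggressive) = 0.55·0.5000 / (0.55·0.5000 + 0.85·0.5000) ≈ 0.3929
After 'fold-or-call': P(aggressive) = 0.55·0.3929 / (0.55·0.3929 + 0.85·0.6071) ≈ 0.2951

0.295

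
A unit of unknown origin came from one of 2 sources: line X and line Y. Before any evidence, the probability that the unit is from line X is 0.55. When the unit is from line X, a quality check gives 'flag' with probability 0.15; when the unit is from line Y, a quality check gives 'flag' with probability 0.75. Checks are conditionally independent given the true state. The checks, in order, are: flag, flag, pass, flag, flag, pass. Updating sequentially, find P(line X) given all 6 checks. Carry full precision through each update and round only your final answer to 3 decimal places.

0.022

Each posterior becomes the prior for the next update.
After 'flag': P(line X) = 0.15·0.5500 / (0.15·0.5500 + 0.75·0.4500) ≈ 0.1964
After 'flag': P(line X) = 0.15·0.1964 / (0.15·0.1964 + 0.75·0.8036) ≈ 0.0466
After 'pass': P(line X) = 0.85·0.0466 / (0.85·0.0466 + 0.25·0.9534) ≈ 0.1425
After 'flag': P(line X) = 0.15·0.1425 / (0.15·0.1425 + 0.75·0.8575) ≈ 0.0322
After 'flag': P(line X) = 0.15·0.0322 / (0.15·0.0322 + 0.75·0.9678) ≈ 0.0066
After 'pass': P(line X) = 0.85·0.0066 / (0.85·0.0066 + 0.25·0.9934) ≈ 0.0221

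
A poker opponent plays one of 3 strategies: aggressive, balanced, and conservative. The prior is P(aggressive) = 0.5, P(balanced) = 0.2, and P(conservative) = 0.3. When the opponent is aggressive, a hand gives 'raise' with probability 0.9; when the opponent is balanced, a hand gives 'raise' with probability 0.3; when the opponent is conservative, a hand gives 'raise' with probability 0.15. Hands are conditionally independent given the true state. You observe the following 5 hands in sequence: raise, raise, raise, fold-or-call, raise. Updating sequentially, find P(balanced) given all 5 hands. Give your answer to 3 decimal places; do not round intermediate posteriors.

Each posterior becomes the prior for the next update.
After 'raise': normaliser = 0.9·0.5000 + 0.3·0.2000 + 0.15·0.3000; P(aggressive) ≈ 0.8108, P(balanced) ≈ 0.1081, P(conservative) ≈ 0.0811
After 'raise': normaliser = 0.9·0.8108 + 0.3·0.1081 + 0.15·0.0811; P(aggressive) ≈ 0.9424, P(balanced) ≈ 0.0419, P(conservative) ≈ 0.0157
After 'raise': normaliser = 0.9·0.9424 + 0.3·0.0419 + 0.15·0.0157; P(aggressive) ≈ 0.9827, P(balanced) ≈ 0.0146, P(conservative) ≈ 0.0027
After 'fold-or-call': normaliser = 0.1·0.9827 + 0.7·0.0146 + 0.85·0.0027; P(aggressive) ≈ 0.8871, P(balanced) ≈ 0.0920, P(conservative) ≈ 0.0209
After 'raise': normaliser = 0.9·0.8871 + 0.3·0.0920 + 0.15·0.0209; P(aggressive) ≈ 0.9629, P(balanced) ≈ 0.0333, P(conservative) ≈ 0.0038

0.033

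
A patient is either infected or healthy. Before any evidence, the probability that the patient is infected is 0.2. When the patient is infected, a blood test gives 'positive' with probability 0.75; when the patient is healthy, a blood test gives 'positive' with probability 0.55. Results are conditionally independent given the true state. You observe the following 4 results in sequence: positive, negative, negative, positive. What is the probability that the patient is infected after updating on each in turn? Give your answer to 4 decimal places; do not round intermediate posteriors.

0.1255

Apply Bayes' rule sequentially, carrying P(infected) forward.
After 'positive': P(infected) = 0.75·0.2000 / (0.75·0.2000 + 0.55·0.8000) ≈ 0.2542
After 'negative': P(infected) = 0.25·0.2542 / (0.25·0.2542 + 0.45·0.7458) ≈ 0.1592
After 'negative': P(infected) = 0.25·0.1592 / (0.25·0.1592 + 0.45·0.8408) ≈ 0.0952
After 'positive': P(infected) = 0.75·0.0952 / (0.75·0.0952 + 0.55·0.9048) ≈ 0.1255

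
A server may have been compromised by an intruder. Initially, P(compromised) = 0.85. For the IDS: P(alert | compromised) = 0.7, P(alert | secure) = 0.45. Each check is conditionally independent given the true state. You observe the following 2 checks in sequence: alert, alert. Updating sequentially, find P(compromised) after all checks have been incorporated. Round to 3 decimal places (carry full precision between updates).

After 'alert': P(compromised) = 0.7·0.8500 / (0.7·0.8500 + 0.45·0.1500) ≈ 0.8981
After 'alert': P(compromised) = 0.7·0.8981 / (0.7·0.8981 + 0.45·0.1019) ≈ 0.9320

0.932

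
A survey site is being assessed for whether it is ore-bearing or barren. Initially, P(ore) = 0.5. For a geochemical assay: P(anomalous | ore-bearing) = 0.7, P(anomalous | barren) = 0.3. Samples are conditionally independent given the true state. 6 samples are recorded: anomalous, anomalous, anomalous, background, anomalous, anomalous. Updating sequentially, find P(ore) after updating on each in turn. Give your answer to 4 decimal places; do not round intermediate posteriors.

After 'anomalous': P(ore) = 0.7·0.5000 / (0.7·0.5000 + 0.3·0.5000) ≈ 0.7000
After 'anomalous': P(ore) = 0.7·0.7000 / (0.7·0.7000 + 0.3·0.3000) ≈ 0.8448
After 'anomalous': P(ore) = 0.7·0.8448 / (0.7·0.8448 + 0.3·0.1552) ≈ 0.9270
After 'background': P(ore) = 0.3·0.9270 / (0.3·0.9270 + 0.7·0.0730) ≈ 0.8448
After 'anomalous': P(ore) = 0.7·0.8448 / (0.7·0.8448 + 0.3·0.1552) ≈ 0.9270
After 'anomalous': P(ore) = 0.7·0.9270 / (0.7·0.9270 + 0.3·0.0730) ≈ 0.9674

0.9674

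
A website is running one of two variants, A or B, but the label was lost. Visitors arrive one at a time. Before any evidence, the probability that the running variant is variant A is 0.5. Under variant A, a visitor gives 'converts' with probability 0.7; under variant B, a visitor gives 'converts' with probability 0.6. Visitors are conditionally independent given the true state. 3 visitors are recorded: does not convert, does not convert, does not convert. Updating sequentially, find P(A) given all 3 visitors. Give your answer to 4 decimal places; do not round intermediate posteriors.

After 'does not convert': P(A) = 0.3·0.5000 / (0.3·0.5000 + 0.4·0.5000) ≈ 0.4286
After 'does not convert': P(A) = 0.3·0.4286 / (0.3·0.4286 + 0.4·0.5714) ≈ 0.3600
After 'does not convert': P(A) = 0.3·0.3600 / (0.3·0.3600 + 0.4·0.6400) ≈ 0.2967

0.2967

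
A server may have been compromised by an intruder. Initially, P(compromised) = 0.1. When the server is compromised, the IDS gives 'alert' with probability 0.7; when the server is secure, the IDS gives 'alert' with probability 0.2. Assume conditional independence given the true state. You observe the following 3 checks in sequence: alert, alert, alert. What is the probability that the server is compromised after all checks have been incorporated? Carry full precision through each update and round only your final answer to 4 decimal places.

0.8265

After 'alert': P(compromised) = 0.7·0.1000 / (0.7·0.1000 + 0.2·0.9000) ≈ 0.2800
After 'alert': P(compromised) = 0.7·0.2800 / (0.7·0.2800 + 0.2·0.7200) ≈ 0.5765
After 'alert': P(compromised) = 0.7·0.5765 / (0.7·0.5765 + 0.2·0.4235) ≈ 0.8265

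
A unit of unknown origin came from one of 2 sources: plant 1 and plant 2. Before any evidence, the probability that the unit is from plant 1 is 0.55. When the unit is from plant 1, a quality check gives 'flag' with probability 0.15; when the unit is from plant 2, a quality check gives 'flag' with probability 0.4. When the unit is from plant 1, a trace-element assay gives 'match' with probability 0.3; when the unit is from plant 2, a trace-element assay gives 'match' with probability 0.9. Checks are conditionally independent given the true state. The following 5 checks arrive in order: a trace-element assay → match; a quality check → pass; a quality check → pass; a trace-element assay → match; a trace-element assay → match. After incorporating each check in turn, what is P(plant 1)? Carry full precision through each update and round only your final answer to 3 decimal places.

0.083

After a trace-element assay='match': P(plant 1) = 0.3·0.5500 / (0.3·0.5500 + 0.9·0.4500) ≈ 0.2895
After a quality check='pass': P(plant 1) = 0.85·0.2895 / (0.85·0.2895 + 0.6·0.7105) ≈ 0.3659
After a quality check='pass': P(plant 1) = 0.85·0.3659 / (0.85·0.3659 + 0.6·0.6341) ≈ 0.4498
After a trace-element assay='match': P(plant 1) = 0.3·0.4498 / (0.3·0.4498 + 0.9·0.5502) ≈ 0.2142
After a trace-element assay='match': P(plant 1) = 0.3·0.2142 / (0.3·0.2142 + 0.9·0.7858) ≈ 0.0833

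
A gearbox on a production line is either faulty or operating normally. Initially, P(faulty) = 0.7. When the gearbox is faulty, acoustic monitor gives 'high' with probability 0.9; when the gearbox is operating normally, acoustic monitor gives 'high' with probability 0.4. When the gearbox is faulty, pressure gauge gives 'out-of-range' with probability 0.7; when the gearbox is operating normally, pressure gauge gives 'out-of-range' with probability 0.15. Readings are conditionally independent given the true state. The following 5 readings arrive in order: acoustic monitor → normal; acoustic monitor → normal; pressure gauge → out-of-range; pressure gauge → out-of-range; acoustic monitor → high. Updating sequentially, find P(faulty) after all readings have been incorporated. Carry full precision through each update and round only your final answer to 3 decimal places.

Apply Bayes' rule sequentially, carrying P(faulty) forward.
After acoustic monitor='normal': P(faulty) = 0.1·0.7000 / (0.1·0.7000 + 0.6·0.3000) ≈ 0.2800
After acoustic monitor='normal': P(faulty) = 0.1·0.2800 / (0.1·0.2800 + 0.6·0.7200) ≈ 0.0609
After pressure gauge='out-of-range': P(faulty) = 0.7·0.0609 / (0.7·0.0609 + 0.15·0.9391) ≈ 0.2322
After pressure gauge='out-of-range': P(faulty) = 0.7·0.2322 / (0.7·0.2322 + 0.15·0.7678) ≈ 0.5853
After acoustic monitor='high': P(faulty) = 0.9·0.5853 / (0.9·0.5853 + 0.4·0.4147) ≈ 0.7605

0.761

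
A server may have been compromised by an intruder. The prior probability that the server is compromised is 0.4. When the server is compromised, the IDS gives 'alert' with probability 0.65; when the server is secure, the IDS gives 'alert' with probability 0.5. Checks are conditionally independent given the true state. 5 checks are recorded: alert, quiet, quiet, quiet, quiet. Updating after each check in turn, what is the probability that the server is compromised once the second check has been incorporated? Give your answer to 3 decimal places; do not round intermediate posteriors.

0.378

After 'alert': P(compromised) = 0.65·0.4000 / (0.65·0.4000 + 0.5·0.6000) ≈ 0.4643
After 'quiet': P(compromised) = 0.35·0.4643 / (0.35·0.4643 + 0.5·0.5357) ≈ 0.3776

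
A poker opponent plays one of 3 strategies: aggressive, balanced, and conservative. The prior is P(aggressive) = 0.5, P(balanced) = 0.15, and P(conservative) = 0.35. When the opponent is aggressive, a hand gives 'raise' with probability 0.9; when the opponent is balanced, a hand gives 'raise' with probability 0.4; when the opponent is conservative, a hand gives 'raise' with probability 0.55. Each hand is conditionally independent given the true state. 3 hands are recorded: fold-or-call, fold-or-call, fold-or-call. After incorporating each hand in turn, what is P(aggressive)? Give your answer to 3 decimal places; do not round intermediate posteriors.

0.008

After 'fold-or-call': normaliser = 0.1·0.5000 + 0.6·0.1500 + 0.45·0.3500; P(aggressive) ≈ 0.1681, P(balanced) ≈ 0.3025, P(conservative) ≈ 0.5294
After 'fold-or-call': normaliser = 0.1·0.1681 + 0.6·0.3025 + 0.45·0.5294; P(aggressive) ≈ 0.0385, P(balanced) ≈ 0.4158, P(conservative) ≈ 0.5457
After 'fold-or-call': normaliser = 0.1·0.0385 + 0.6·0.4158 + 0.45·0.5457; P(aggressive) ≈ 0.0077, P(balanced) ≈ 0.5000, P(conservative) ≈ 0.4922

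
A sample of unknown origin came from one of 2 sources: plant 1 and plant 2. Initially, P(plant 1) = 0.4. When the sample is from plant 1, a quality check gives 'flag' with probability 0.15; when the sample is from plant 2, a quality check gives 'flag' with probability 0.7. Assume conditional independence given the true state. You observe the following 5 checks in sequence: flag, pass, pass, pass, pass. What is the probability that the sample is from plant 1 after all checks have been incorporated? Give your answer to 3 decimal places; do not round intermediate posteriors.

Apply Bayes' rule sequentially, carrying P(plant 1) forward.
After 'flag': P(plant 1) = 0.15·0.4000 / (0.15·0.4000 + 0.7·0.6000) ≈ 0.1250
After 'pass': P(plant 1) = 0.85·0.1250 / (0.85·0.1250 + 0.3·0.8750) ≈ 0.2881
After 'pass': P(plant 1) = 0.85·0.2881 / (0.85·0.2881 + 0.3·0.7119) ≈ 0.5342
After 'pass': P(plant 1) = 0.85·0.5342 / (0.85·0.5342 + 0.3·0.4658) ≈ 0.7647
After 'pass': P(plant 1) = 0.85·0.7647 / (0.85·0.7647 + 0.3·0.2353) ≈ 0.9020

0.902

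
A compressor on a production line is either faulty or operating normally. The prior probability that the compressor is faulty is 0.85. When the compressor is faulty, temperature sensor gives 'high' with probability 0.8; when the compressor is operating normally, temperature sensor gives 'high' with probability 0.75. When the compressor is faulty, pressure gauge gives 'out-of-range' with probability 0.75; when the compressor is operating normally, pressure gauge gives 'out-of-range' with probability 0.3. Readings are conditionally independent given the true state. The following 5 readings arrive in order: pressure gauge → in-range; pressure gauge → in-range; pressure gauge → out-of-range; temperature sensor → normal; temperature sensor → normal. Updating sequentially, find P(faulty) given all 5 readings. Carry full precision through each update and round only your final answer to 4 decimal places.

0.5363

After pressure gauge='in-range': P(faulty) = 0.25·0.8500 / (0.25·0.8500 + 0.7·0.1500) ≈ 0.6693
After pressure gauge='in-range': P(faulty) = 0.25·0.6693 / (0.25·0.6693 + 0.7·0.3307) ≈ 0.4195
After pressure gauge='out-of-range': P(faulty) = 0.75·0.4195 / (0.75·0.4195 + 0.3·0.5805) ≈ 0.6437
After temperature sensor='normal': P(faulty) = 0.2·0.6437 / (0.2·0.6437 + 0.25·0.3563) ≈ 0.5911
After temperature sensor='normal': P(faulty) = 0.2·0.5911 / (0.2·0.5911 + 0.25·0.4089) ≈ 0.5363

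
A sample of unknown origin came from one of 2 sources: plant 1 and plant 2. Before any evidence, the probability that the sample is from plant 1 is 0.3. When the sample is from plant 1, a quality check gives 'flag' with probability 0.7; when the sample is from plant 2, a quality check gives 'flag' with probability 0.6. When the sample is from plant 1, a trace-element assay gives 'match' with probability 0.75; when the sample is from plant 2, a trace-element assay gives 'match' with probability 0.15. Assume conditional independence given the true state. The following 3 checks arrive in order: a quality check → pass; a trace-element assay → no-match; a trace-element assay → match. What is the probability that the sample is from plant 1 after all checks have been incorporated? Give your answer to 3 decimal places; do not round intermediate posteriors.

0.321

Apply Bayes' rule sequentially, carrying P(plant 1) forward.
After a quality check='pass': P(plant 1) = 0.3·0.3000 / (0.3·0.3000 + 0.4·0.7000) ≈ 0.2432
After a trace-element assay='no-match': P(plant 1) = 0.25·0.2432 / (0.25·0.2432 + 0.85·0.7568) ≈ 0.0864
After a trace-element assay='match': P(plant 1) = 0.75·0.0864 / (0.75·0.0864 + 0.15·0.9136) ≈ 0.3210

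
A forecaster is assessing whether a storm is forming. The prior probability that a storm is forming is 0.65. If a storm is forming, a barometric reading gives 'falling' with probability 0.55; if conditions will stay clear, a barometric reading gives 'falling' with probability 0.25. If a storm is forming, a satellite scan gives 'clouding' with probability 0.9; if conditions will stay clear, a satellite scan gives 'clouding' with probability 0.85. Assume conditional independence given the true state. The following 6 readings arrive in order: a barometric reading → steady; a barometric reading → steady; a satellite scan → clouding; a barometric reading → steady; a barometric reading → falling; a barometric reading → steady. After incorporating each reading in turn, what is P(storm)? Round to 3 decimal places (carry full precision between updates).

Apply Bayes' rule sequentially, carrying P(storm) forward.
After a barometric reading='steady': P(storm) = 0.45·0.6500 / (0.45·0.6500 + 0.75·0.3500) ≈ 0.5270
After a barometric reading='steady': P(storm) = 0.45·0.5270 / (0.45·0.5270 + 0.75·0.4730) ≈ 0.4007
After a satellite scan='clouding': P(storm) = 0.9·0.4007 / (0.9·0.4007 + 0.85·0.5993) ≈ 0.4145
After a barometric reading='steady': P(storm) = 0.45·0.4145 / (0.45·0.4145 + 0.75·0.5855) ≈ 0.2981
After a barometric reading='falling': P(storm) = 0.55·0.2981 / (0.55·0.2981 + 0.25·0.7019) ≈ 0.4831
After a barometric reading='steady': P(storm) = 0.45·0.4831 / (0.45·0.4831 + 0.75·0.5169) ≈ 0.3592

0.359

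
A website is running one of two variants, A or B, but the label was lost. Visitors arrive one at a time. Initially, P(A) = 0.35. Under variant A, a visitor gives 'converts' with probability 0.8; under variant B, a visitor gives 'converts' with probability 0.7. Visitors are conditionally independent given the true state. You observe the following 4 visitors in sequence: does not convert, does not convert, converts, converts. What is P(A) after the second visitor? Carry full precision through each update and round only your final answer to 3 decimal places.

0.193

After 'does not convert': P(A) = 0.2·0.3500 / (0.2·0.3500 + 0.3·0.6500) ≈ 0.2642
After 'does not convert': P(A) = 0.2·0.2642 / (0.2·0.2642 + 0.3·0.7358) ≈ 0.1931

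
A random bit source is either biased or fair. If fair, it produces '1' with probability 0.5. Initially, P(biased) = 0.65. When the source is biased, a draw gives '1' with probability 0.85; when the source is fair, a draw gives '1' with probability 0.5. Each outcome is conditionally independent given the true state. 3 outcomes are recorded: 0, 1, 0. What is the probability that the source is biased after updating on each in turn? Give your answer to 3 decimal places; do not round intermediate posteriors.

0.221

Apply Bayes' rule sequentially, carrying P(biased) forward.
After '0': P(biased) = 0.15·0.6500 / (0.15·0.6500 + 0.5·0.3500) ≈ 0.3578
After '1': P(biased) = 0.85·0.3578 / (0.85·0.3578 + 0.5·0.6422) ≈ 0.4864
After '0': P(biased) = 0.15·0.4864 / (0.15·0.4864 + 0.5·0.5136) ≈ 0.2213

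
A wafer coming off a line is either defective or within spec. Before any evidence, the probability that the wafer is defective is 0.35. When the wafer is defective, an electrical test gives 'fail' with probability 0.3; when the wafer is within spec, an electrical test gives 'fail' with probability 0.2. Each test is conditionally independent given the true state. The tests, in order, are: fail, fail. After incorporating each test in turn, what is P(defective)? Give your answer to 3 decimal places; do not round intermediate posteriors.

Apply Bayes' rule sequentially, carrying P(defective) forward.
After 'fail': P(defective) = 0.3·0.3500 / (0.3·0.3500 + 0.2·0.6500) ≈ 0.4468
After 'fail': P(defective) = 0.3·0.4468 / (0.3·0.4468 + 0.2·0.5532) ≈ 0.5478

0.548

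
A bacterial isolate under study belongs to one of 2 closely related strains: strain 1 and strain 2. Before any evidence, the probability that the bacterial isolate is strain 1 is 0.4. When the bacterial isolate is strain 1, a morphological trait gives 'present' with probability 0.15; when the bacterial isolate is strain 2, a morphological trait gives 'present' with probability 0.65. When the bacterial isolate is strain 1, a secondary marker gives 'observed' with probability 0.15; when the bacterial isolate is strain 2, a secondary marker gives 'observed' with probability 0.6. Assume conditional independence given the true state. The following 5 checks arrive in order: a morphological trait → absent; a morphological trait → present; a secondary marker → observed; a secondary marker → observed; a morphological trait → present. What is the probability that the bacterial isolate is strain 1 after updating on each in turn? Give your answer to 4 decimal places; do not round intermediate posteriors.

Each posterior becomes the prior for the next update.
After a morphological trait='absent': P(strain 1) = 0.85·0.4000 / (0.85·0.4000 + 0.35·0.6000) ≈ 0.6182
After a morphological trait='present': P(strain 1) = 0.15·0.6182 / (0.15·0.6182 + 0.65·0.3818) ≈ 0.2720
After a secondary marker='observed': P(strain 1) = 0.15·0.2720 / (0.15·0.2720 + 0.6·0.7280) ≈ 0.0854
After a secondary marker='observed': P(strain 1) = 0.15·0.0854 / (0.15·0.0854 + 0.6·0.9146) ≈ 0.0228
After a morphological trait='present': P(strain 1) = 0.15·0.0228 / (0.15·0.0228 + 0.65·0.9772) ≈ 0.0054

0.0054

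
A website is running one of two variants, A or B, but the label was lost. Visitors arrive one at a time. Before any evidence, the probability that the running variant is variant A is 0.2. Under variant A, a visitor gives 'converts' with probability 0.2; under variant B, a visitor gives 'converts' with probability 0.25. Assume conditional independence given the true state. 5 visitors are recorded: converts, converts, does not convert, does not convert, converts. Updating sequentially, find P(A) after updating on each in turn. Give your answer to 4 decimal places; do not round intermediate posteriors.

Each posterior becomes the prior for the next update.
After 'converts': P(A) = 0.2·0.2000 / (0.2·0.2000 + 0.25·0.8000) ≈ 0.1667
After 'converts': P(A) = 0.2·0.1667 / (0.2·0.1667 + 0.25·0.8333) ≈ 0.1379
After 'does not convert': P(A) = 0.8·0.1379 / (0.8·0.1379 + 0.75·0.8621) ≈ 0.1458
After 'does not convert': P(A) = 0.8·0.1458 / (0.8·0.1458 + 0.75·0.8542) ≈ 0.1540
After 'converts': P(A) = 0.2·0.1540 / (0.2·0.1540 + 0.25·0.8460) ≈ 0.1271

0.1271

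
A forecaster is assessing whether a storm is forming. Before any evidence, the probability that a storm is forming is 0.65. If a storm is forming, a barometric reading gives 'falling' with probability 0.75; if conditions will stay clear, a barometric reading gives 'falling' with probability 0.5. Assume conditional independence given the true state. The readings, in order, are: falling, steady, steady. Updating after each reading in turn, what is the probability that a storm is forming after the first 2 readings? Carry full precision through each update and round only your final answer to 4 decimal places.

After 'falling': P(storm) = 0.75·0.6500 / (0.75·0.6500 + 0.5·0.3500) ≈ 0.7358
After 'steady': P(storm) = 0.25·0.7358 / (0.25·0.7358 + 0.5·0.2642) ≈ 0.5821

0.5821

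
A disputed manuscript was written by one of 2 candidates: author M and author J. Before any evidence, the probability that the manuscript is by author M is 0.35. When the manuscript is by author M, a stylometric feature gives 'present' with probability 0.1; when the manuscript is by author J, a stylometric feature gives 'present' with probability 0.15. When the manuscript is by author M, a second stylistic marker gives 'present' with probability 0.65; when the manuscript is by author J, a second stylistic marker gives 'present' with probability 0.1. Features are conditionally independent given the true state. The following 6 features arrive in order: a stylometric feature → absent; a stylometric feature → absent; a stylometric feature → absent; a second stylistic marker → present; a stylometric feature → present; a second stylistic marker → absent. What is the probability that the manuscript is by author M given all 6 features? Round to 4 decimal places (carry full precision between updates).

0.5186

After a stylometric feature='absent': P(author M) = 0.9·0.3500 / (0.9·0.3500 + 0.85·0.6500) ≈ 0.3631
After a stylometric feature='absent': P(author M) = 0.9·0.3631 / (0.9·0.3631 + 0.85·0.6369) ≈ 0.3764
After a stylometric feature='absent': P(author M) = 0.9·0.3764 / (0.9·0.3764 + 0.85·0.6236) ≈ 0.3899
After a second stylistic marker='present': P(author M) = 0.65·0.3899 / (0.65·0.3899 + 0.1·0.6101) ≈ 0.8060
After a stylometric feature='present': P(author M) = 0.1·0.8060 / (0.1·0.8060 + 0.15·0.1940) ≈ 0.7347
After a second stylistic marker='absent': P(author M) = 0.35·0.7347 / (0.35·0.7347 + 0.9·0.2653) ≈ 0.5186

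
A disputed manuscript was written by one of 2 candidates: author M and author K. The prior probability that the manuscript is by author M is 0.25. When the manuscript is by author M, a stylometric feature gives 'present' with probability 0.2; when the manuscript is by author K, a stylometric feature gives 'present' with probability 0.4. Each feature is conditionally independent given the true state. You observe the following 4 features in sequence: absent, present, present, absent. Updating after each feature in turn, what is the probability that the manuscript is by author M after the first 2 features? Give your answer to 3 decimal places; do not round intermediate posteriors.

Each posterior becomes the prior for the next update.
After 'absent': P(author M) = 0.8·0.2500 / (0.8·0.2500 + 0.6·0.7500) ≈ 0.3077
After 'present': P(author M) = 0.2·0.3077 / (0.2·0.3077 + 0.4·0.6923) ≈ 0.1818

0.182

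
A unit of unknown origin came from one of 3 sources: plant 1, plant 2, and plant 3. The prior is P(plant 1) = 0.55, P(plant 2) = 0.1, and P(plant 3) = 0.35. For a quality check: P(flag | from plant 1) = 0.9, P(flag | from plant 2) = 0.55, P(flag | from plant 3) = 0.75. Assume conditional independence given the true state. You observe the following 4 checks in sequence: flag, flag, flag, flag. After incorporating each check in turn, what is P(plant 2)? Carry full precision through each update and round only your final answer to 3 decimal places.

0.019

After 'flag': normaliser = 0.9·0.5500 + 0.55·0.1000 + 0.75·0.3500; P(plant 1) ≈ 0.6092, P(plant 2) ≈ 0.0677, P(plant 3) ≈ 0.3231
After 'flag': normaliser = 0.9·0.6092 + 0.55·0.0677 + 0.75·0.3231; P(plant 1) ≈ 0.6623, P(plant 2) ≈ 0.0450, P(plant 3) ≈ 0.2927
After 'flag': normaliser = 0.9·0.6623 + 0.55·0.0450 + 0.75·0.2927; P(plant 1) ≈ 0.7093, P(plant 2) ≈ 0.0294, P(plant 3) ≈ 0.2612
After 'flag': normaliser = 0.9·0.7093 + 0.55·0.0294 + 0.75·0.2612; P(plant 1) ≈ 0.7506, P(plant 2) ≈ 0.0190, P(plant 3) ≈ 0.2304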